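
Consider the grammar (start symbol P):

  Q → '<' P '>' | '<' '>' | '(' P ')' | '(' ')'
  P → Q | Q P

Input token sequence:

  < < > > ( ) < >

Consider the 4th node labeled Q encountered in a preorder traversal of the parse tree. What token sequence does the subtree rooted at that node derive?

< >

[P [Q < [P [Q < >]] >] [P [Q ( )] [P [Q < >]]]]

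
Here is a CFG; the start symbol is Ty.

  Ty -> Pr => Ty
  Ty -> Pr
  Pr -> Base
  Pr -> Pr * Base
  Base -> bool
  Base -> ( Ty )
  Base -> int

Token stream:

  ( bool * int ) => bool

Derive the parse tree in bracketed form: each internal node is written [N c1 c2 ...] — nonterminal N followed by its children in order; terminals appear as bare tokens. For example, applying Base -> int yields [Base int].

Ty
Pr => Ty
Base => Ty
( Ty ) => Ty
( Pr ) => Ty
( Pr * Base ) => Ty
( Base * Base ) => Ty
( bool * Base ) => Ty
( bool * int ) => Ty
( bool * int ) => Pr
( bool * int ) => Base
( bool * int ) => bool

[Ty [Pr [Base ( [Ty [Pr [Pr [Base bool]] * [Base int]]] )]] => [Ty [Pr [Base bool]]]]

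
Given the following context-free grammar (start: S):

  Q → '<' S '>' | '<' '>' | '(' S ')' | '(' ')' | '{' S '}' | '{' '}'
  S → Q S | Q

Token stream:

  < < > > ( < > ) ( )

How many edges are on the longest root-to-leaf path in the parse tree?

[S [Q < [S [Q < >]] >] [S [Q ( [S [Q < >]] )] [S [Q ( )]]]]

5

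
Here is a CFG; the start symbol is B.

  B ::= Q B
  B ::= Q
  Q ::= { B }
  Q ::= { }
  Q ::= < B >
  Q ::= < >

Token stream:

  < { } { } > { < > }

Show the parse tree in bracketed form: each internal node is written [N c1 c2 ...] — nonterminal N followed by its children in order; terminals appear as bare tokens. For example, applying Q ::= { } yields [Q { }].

[B [Q < [B [Q { }] [B [Q { }]]] >] [B [Q { [B [Q < >]] }]]]

B
Q B
< B > B
< Q B > B
< { } B > B
< { } Q > B
< { } { } > B
< { } { } > Q
< { } { } > { B }
< { } { } > { Q }
< { } { } > { < > }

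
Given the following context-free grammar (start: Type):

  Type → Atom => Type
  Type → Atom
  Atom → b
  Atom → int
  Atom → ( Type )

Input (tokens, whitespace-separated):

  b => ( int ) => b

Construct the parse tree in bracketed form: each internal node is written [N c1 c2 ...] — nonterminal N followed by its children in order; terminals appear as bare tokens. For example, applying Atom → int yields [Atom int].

Type
Atom => Type
b => Type
b => Atom => Type
b => ( Type ) => Type
b => ( Atom ) => Type
b => ( int ) => Type
b => ( int ) => Atom
b => ( int ) => b

[Type [Atom b] => [Type [Atom ( [Type [Atom int]] )] => [Type [Atom b]]]]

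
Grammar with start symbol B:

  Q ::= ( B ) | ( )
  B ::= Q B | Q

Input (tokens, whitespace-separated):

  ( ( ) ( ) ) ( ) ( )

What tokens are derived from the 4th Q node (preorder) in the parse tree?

[B [Q ( [B [Q ( )] [B [Q ( )]]] )] [B [Q ( )] [B [Q ( )]]]]

( )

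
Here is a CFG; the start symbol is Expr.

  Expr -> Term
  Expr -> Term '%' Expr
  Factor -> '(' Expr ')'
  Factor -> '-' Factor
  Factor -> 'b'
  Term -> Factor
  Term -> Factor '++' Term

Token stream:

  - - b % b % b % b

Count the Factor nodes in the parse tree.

6

[Expr [Term [Factor - [Factor - [Factor b]]]] % [Expr [Term [Factor b]] % [Expr [Term [Factor b]] % [Expr [Term [Factor b]]]]]]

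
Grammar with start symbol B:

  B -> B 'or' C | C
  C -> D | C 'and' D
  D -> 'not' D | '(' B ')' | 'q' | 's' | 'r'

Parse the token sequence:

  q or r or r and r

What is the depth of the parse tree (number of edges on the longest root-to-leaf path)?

5

[B [B [B [C [D q]]] or [C [D r]]] or [C [C [D r]] and [D r]]]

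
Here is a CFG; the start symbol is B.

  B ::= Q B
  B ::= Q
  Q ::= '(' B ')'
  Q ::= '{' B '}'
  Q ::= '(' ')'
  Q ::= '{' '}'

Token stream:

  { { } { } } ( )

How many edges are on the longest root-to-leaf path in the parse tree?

[B [Q { [B [Q { }] [B [Q { }]]] }] [B [Q ( )]]]

5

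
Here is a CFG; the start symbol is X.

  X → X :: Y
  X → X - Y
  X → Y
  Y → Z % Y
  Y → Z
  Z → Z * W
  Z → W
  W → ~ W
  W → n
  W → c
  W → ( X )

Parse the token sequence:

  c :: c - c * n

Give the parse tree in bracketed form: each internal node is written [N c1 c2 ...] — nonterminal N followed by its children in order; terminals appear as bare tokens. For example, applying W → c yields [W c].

X
X - Y
X :: Y - Y
Y :: Y - Y
Z :: Y - Y
W :: Y - Y
c :: Y - Y
c :: Z - Y
c :: W - Y
c :: c - Y
c :: c - Z
c :: c - Z * W
c :: c - W * W
c :: c - c * W
c :: c - c * n

[X [X [X [Y [Z [W c]]]] :: [Y [Z [W c]]]] - [Y [Z [Z [W c]] * [W n]]]]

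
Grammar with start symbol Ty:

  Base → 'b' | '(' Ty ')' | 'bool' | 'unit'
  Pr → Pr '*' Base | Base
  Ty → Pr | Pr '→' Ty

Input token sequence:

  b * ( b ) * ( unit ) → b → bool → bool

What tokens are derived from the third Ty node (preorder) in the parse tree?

[Ty [Pr [Pr [Pr [Base b]] * [Base ( [Ty [Pr [Base b]]] )]] * [Base ( [Ty [Pr [Base unit]]] )]] → [Ty [Pr [Base b]] → [Ty [Pr [Base bool]] → [Ty [Pr [Base bool]]]]]]

unit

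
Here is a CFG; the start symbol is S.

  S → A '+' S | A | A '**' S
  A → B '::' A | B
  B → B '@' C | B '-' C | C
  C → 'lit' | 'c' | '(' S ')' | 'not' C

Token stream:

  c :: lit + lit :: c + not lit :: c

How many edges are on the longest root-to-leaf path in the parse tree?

7

[S [A [B [C c]] :: [A [B [C lit]]]] + [S [A [B [C lit]] :: [A [B [C c]]]] + [S [A [B [C not [C lit]]] :: [A [B [C c]]]]]]]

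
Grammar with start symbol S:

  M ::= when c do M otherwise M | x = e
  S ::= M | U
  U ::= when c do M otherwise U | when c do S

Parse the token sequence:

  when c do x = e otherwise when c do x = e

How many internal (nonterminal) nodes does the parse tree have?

6

[S [U when c do [M x = e] otherwise [U when c do [S [M x = e]]]]]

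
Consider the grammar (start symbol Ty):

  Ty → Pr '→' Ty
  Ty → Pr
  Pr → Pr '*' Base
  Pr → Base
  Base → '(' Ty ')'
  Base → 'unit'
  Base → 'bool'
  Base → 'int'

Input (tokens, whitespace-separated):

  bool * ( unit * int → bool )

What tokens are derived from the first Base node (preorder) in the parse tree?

bool

[Ty [Pr [Pr [Base bool]] * [Base ( [Ty [Pr [Pr [Base unit]] * [Base int]] → [Ty [Pr [Base bool]]]] )]]]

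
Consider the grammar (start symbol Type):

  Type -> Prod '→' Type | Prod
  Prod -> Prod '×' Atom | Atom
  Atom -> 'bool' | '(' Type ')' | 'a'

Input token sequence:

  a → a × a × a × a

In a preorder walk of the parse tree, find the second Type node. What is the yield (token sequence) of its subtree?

[Type [Prod [Atom a]] → [Type [Prod [Prod [Prod [Prod [Atom a]] × [Atom a]] × [Atom a]] × [Atom a]]]]

a × a × a × a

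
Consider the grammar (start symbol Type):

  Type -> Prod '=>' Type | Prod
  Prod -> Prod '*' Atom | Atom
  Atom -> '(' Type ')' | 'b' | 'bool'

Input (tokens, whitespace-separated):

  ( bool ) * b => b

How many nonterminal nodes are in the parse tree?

11

[Type [Prod [Prod [Atom ( [Type [Prod [Atom bool]]] )]] * [Atom b]] => [Type [Prod [Atom b]]]]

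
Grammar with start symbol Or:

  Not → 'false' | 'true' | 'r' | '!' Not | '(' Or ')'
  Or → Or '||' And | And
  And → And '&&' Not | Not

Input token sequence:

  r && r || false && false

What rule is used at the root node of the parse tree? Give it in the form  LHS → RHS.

[Or [Or [And [And [Not r]] && [Not r]]] || [And [And [Not false]] && [Not false]]]

Or → Or '||' And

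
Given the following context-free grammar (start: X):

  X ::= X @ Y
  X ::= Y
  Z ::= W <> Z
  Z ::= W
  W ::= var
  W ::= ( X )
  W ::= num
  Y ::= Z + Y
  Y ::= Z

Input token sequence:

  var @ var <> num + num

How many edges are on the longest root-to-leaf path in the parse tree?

5

[X [X [Y [Z [W var]]]] @ [Y [Z [W var] <> [Z [W num]]] + [Y [Z [W num]]]]]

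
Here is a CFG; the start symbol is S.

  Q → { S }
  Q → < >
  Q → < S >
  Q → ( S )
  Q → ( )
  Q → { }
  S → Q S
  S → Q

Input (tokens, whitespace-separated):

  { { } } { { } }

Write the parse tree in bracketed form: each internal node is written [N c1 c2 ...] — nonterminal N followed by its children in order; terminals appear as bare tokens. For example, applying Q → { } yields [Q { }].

S
Q S
{ S } S
{ Q } S
{ { } } S
{ { } } Q
{ { } } { S }
{ { } } { Q }
{ { } } { { } }

[S [Q { [S [Q { }]] }] [S [Q { [S [Q { }]] }]]]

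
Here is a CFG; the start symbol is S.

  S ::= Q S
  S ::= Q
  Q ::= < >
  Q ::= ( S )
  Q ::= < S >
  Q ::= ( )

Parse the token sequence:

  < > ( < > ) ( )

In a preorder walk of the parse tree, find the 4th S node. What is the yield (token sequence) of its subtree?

( )

[S [Q < >] [S [Q ( [S [Q < >]] )] [S [Q ( )]]]]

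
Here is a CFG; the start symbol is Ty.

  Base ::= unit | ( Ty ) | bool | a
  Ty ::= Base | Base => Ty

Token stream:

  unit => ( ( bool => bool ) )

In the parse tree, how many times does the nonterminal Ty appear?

[Ty [Base unit] => [Ty [Base ( [Ty [Base ( [Ty [Base bool] => [Ty [Base bool]]] )]] )]]]

5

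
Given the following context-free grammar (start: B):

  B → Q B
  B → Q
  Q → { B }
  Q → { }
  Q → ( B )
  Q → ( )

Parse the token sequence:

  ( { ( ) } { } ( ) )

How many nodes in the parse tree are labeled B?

5

[B [Q ( [B [Q { [B [Q ( )]] }] [B [Q { }] [B [Q ( )]]]] )]]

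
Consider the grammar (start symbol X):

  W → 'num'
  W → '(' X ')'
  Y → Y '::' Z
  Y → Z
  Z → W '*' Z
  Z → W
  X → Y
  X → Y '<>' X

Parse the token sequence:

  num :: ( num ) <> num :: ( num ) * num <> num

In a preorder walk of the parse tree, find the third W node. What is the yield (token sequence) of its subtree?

num

[X [Y [Y [Z [W num]]] :: [Z [W ( [X [Y [Z [W num]]]] )]]] <> [X [Y [Y [Z [W num]]] :: [Z [W ( [X [Y [Z [W num]]]] )] * [Z [W num]]]] <> [X [Y [Z [W num]]]]]]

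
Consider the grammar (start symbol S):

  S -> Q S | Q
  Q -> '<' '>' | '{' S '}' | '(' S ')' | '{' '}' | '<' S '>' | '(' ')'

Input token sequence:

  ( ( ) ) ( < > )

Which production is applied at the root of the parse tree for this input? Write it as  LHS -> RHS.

S -> Q S

[S [Q ( [S [Q ( )]] )] [S [Q ( [S [Q < >]] )]]]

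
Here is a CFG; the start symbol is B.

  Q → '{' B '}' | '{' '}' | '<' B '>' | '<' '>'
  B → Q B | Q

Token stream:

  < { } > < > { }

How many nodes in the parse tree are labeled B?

[B [Q < [B [Q { }]] >] [B [Q < >] [B [Q { }]]]]

4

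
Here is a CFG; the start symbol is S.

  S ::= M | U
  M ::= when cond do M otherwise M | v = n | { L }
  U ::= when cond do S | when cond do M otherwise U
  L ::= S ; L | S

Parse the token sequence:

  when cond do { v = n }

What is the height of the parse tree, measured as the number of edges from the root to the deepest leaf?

[S [U when cond do [S [M { [L [S [M v = n]]] }]]]]

7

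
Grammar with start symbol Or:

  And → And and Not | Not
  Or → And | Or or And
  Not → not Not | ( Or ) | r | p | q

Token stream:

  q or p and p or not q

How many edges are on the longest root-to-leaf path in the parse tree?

5

[Or [Or [Or [And [Not q]]] or [And [And [Not p]] and [Not p]]] or [And [Not not [Not q]]]]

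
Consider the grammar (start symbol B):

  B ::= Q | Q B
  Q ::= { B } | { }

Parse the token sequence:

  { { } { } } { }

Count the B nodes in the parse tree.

4

[B [Q { [B [Q { }] [B [Q { }]]] }] [B [Q { }]]]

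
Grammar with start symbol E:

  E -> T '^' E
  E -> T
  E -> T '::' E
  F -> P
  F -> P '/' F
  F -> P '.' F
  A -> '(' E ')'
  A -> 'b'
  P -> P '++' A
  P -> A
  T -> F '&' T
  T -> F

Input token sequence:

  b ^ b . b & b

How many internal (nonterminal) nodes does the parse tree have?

[E [T [F [P [A b]]]] ^ [E [T [F [P [A b]] . [F [P [A b]]]] & [T [F [P [A b]]]]]]]

17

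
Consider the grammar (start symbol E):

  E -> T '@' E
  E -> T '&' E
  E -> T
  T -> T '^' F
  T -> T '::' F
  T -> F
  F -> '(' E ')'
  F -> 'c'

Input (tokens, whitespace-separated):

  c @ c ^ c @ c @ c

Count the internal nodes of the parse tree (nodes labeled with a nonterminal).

[E [T [F c]] @ [E [T [T [F c]] ^ [F c]] @ [E [T [F c]] @ [E [T [F c]]]]]]

14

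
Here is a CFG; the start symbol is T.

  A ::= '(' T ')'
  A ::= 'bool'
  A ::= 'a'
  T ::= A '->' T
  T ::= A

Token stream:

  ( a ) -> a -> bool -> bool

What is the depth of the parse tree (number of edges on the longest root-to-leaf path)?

5

[T [A ( [T [A a]] )] -> [T [A a] -> [T [A bool] -> [T [A bool]]]]]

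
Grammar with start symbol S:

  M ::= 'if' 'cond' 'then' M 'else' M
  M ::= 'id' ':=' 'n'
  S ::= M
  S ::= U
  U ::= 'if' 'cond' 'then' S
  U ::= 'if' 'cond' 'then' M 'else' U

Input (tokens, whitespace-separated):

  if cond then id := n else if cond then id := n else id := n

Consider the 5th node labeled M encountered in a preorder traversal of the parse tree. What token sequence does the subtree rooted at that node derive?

[S [M if cond then [M id := n] else [M if cond then [M id := n] else [M id := n]]]]

id := n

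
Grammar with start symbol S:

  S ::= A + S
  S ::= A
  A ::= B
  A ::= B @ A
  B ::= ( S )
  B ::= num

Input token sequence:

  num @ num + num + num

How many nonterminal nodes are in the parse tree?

11

[S [A [B num] @ [A [B num]]] + [S [A [B num]] + [S [A [B num]]]]]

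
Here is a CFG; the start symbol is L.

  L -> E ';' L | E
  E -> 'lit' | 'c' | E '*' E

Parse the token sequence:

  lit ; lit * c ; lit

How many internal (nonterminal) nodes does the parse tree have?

[L [E lit] ; [L [E [E lit] * [E c]] ; [L [E lit]]]]

8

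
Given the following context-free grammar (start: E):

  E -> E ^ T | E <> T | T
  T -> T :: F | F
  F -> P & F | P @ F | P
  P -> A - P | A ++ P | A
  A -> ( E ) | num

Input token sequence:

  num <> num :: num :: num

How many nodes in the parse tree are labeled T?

4

[E [E [T [F [P [A num]]]]] <> [T [T [T [F [P [A num]]]] :: [F [P [A num]]]] :: [F [P [A num]]]]]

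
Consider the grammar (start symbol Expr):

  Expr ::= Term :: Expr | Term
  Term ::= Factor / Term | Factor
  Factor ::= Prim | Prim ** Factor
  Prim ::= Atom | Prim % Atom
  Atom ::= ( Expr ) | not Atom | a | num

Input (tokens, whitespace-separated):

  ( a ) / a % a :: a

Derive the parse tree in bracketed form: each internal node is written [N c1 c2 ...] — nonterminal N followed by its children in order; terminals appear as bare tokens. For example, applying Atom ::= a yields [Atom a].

Expr
Term :: Expr
Factor / Term :: Expr
Prim / Term :: Expr
Atom / Term :: Expr
( Expr ) / Term :: Expr
( Term ) / Term :: Expr
( Factor ) / Term :: Expr
( Prim ) / Term :: Expr
( Atom ) / Term :: Expr
( a ) / Term :: Expr
( a ) / Factor :: Expr
( a ) / Prim :: Expr
( a ) / Prim % Atom :: Expr
( a ) / Atom % Atom :: Expr
( a ) / a % Atom :: Expr
( a ) / a % a :: Expr
( a ) / a % a :: Term
( a ) / a % a :: Factor
( a ) / a % a :: Prim
( a ) / a % a :: Atom
( a ) / a % a :: a

[Expr [Term [Factor [Prim [Atom ( [Expr [Term [Factor [Prim [Atom a]]]]] )]]] / [Term [Factor [Prim [Prim [Atom a]] % [Atom a]]]]] :: [Expr [Term [Factor [Prim [Atom a]]]]]]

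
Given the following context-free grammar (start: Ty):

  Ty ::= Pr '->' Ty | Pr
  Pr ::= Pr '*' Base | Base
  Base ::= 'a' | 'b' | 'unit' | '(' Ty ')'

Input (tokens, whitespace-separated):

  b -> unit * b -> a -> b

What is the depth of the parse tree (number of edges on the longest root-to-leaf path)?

6

[Ty [Pr [Base b]] -> [Ty [Pr [Pr [Base unit]] * [Base b]] -> [Ty [Pr [Base a]] -> [Ty [Pr [Base b]]]]]]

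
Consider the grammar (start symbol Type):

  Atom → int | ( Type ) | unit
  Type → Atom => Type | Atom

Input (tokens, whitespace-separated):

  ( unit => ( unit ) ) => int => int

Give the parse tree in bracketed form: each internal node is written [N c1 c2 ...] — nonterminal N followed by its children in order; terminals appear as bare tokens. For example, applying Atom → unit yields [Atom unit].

[Type [Atom ( [Type [Atom unit] => [Type [Atom ( [Type [Atom unit]] )]]] )] => [Type [Atom int] => [Type [Atom int]]]]

Type
Atom => Type
( Type ) => Type
( Atom => Type ) => Type
( unit => Type ) => Type
( unit => Atom ) => Type
( unit => ( Type ) ) => Type
( unit => ( Atom ) ) => Type
( unit => ( unit ) ) => Type
( unit => ( unit ) ) => Atom => Type
( unit => ( unit ) ) => int => Type
( unit => ( unit ) ) => int => Atom
( unit => ( unit ) ) => int => int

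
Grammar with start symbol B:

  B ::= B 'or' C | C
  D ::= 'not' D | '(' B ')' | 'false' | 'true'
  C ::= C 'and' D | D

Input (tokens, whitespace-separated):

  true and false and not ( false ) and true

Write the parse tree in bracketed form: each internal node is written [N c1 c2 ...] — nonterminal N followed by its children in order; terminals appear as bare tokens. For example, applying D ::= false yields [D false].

[B [C [C [C [C [D true]] and [D false]] and [D not [D ( [B [C [D false]]] )]]] and [D true]]]

B
C
C and D
C and D and D
C and D and D and D
D and D and D and D
true and D and D and D
true and false and D and D
true and false and not D and D
true and false and not ( B ) and D
true and false and not ( C ) and D
true and false and not ( D ) and D
true and false and not ( false ) and D
true and false and not ( false ) and true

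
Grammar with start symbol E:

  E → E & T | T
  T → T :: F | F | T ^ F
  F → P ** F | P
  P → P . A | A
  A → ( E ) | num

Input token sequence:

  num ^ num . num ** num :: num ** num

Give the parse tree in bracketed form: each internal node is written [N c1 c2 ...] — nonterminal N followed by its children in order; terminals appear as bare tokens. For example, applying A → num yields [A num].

E
T
T :: F
T ^ F :: F
F ^ F :: F
P ^ F :: F
A ^ F :: F
num ^ F :: F
num ^ P ** F :: F
num ^ P . A ** F :: F
num ^ A . A ** F :: F
num ^ num . A ** F :: F
num ^ num . num ** F :: F
num ^ num . num ** P :: F
num ^ num . num ** A :: F
num ^ num . num ** num :: F
num ^ num . num ** num :: P ** F
num ^ num . num ** num :: A ** F
num ^ num . num ** num :: num ** F
num ^ num . num ** num :: num ** P
num ^ num . num ** num :: num ** A
num ^ num . num ** num :: num ** num

[E [T [T [T [F [P [A num]]]] ^ [F [P [P [A num]] . [A num]] ** [F [P [A num]]]]] :: [F [P [A num]] ** [F [P [A num]]]]]]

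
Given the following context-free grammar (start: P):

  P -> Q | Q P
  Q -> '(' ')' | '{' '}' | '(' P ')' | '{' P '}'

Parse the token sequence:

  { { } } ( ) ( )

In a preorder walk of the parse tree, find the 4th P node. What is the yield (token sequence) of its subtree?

[P [Q { [P [Q { }]] }] [P [Q ( )] [P [Q ( )]]]]

( )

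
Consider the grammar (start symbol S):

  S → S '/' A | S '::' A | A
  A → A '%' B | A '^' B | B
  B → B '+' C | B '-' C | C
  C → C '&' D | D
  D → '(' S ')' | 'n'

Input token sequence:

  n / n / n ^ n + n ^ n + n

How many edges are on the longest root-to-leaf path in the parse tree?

7

[S [S [S [A [B [C [D n]]]]] / [A [B [C [D n]]]]] / [A [A [A [B [C [D n]]]] ^ [B [B [C [D n]]] + [C [D n]]]] ^ [B [B [C [D n]]] + [C [D n]]]]]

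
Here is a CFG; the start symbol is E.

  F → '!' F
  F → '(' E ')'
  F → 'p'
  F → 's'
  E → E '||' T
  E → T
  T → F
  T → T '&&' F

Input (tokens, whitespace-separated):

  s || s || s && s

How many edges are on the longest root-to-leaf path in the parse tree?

[E [E [E [T [F s]]] || [T [F s]]] || [T [T [F s]] && [F s]]]

5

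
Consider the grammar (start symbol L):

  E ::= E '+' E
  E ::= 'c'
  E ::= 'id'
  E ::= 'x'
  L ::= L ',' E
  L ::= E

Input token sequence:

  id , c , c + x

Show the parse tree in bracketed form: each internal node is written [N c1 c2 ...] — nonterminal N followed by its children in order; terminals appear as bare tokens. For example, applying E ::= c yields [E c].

[L [L [L [E id]] , [E c]] , [E [E c] + [E x]]]

L
L , E
L , E , E
E , E , E
id , E , E
id , c , E
id , c , E + E
id , c , c + E
id , c , c + x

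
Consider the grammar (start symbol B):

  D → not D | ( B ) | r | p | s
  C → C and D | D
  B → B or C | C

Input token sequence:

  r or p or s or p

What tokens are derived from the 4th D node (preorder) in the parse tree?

p

[B [B [B [B [C [D r]]] or [C [D p]]] or [C [D s]]] or [C [D p]]]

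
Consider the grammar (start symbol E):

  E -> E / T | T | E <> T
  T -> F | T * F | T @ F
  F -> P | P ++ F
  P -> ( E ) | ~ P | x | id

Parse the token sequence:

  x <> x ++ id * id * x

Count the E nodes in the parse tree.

2

[E [E [T [F [P x]]]] <> [T [T [T [F [P x] ++ [F [P id]]]] * [F [P id]]] * [F [P x]]]]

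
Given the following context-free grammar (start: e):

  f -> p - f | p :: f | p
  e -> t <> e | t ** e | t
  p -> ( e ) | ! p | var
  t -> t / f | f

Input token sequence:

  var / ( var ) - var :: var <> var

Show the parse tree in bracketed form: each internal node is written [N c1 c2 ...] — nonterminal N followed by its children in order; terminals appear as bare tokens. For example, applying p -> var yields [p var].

[e [t [t [f [p var]]] / [f [p ( [e [t [f [p var]]]] )] - [f [p var] :: [f [p var]]]]] <> [e [t [f [p var]]]]]

e
t <> e
t / f <> e
f / f <> e
p / f <> e
var / f <> e
var / p - f <> e
var / ( e ) - f <> e
var / ( t ) - f <> e
var / ( f ) - f <> e
var / ( p ) - f <> e
var / ( var ) - f <> e
var / ( var ) - p :: f <> e
var / ( var ) - var :: f <> e
var / ( var ) - var :: p <> e
var / ( var ) - var :: var <> e
var / ( var ) - var :: var <> t
var / ( var ) - var :: var <> f
var / ( var ) - var :: var <> p
var / ( var ) - var :: var <> var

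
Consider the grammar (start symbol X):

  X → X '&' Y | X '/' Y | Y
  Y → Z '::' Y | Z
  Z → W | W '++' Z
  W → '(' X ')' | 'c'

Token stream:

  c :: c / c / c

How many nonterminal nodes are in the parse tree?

[X [X [X [Y [Z [W c]] :: [Y [Z [W c]]]]] / [Y [Z [W c]]]] / [Y [Z [W c]]]]

15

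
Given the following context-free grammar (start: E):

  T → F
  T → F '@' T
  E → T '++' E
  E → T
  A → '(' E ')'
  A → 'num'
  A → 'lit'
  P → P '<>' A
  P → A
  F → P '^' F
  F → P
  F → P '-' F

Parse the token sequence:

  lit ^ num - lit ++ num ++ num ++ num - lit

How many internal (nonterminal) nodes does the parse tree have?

[E [T [F [P [A lit]] ^ [F [P [A num]] - [F [P [A lit]]]]]] ++ [E [T [F [P [A num]]]] ++ [E [T [F [P [A num]]]] ++ [E [T [F [P [A num]] - [F [P [A lit]]]]]]]]]

29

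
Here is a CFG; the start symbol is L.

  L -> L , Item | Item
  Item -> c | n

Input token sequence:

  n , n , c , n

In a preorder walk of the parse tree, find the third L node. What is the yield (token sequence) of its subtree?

n , n

[L [L [L [L [Item n]] , [Item n]] , [Item c]] , [Item n]]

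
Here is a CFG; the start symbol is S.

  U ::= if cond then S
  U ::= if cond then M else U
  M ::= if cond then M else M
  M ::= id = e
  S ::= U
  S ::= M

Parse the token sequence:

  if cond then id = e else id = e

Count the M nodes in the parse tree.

3

[S [M if cond then [M id = e] else [M id = e]]]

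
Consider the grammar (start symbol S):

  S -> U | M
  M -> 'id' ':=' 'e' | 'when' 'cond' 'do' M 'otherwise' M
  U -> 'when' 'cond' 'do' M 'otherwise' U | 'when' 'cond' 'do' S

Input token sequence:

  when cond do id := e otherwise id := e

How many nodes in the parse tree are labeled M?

3

[S [M when cond do [M id := e] otherwise [M id := e]]]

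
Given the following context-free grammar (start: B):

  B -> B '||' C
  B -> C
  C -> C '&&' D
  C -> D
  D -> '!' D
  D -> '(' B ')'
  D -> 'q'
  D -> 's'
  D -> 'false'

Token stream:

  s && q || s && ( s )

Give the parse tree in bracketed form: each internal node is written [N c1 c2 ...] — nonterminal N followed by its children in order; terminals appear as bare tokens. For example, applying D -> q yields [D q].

[B [B [C [C [D s]] && [D q]]] || [C [C [D s]] && [D ( [B [C [D s]]] )]]]

B
B || C
C || C
C && D || C
D && D || C
s && D || C
s && q || C
s && q || C && D
s && q || D && D
s && q || s && D
s && q || s && ( B )
s && q || s && ( C )
s && q || s && ( D )
s && q || s && ( s )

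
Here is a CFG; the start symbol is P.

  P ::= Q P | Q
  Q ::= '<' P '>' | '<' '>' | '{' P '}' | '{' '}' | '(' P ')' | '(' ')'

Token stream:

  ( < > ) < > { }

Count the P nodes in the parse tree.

[P [Q ( [P [Q < >]] )] [P [Q < >] [P [Q { }]]]]

4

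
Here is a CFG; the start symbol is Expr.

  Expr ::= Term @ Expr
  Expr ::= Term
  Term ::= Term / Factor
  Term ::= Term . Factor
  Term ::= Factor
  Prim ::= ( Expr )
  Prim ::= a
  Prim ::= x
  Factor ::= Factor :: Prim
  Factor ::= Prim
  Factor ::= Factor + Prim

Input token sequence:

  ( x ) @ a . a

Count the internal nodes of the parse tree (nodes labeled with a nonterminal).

15

[Expr [Term [Factor [Prim ( [Expr [Term [Factor [Prim x]]]] )]]] @ [Expr [Term [Term [Factor [Prim a]]] . [Factor [Prim a]]]]]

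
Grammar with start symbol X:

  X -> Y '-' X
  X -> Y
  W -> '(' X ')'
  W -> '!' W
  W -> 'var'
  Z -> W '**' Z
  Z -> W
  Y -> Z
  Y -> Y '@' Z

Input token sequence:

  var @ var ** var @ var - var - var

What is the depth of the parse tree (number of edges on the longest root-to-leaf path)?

[X [Y [Y [Y [Z [W var]]] @ [Z [W var] ** [Z [W var]]]] @ [Z [W var]]] - [X [Y [Z [W var]]] - [X [Y [Z [W var]]]]]]

6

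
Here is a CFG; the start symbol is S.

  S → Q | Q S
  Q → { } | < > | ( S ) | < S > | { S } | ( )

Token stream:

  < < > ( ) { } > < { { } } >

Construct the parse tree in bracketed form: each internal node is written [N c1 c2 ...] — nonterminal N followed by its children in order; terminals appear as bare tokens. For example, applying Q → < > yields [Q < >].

[S [Q < [S [Q < >] [S [Q ( )] [S [Q { }]]]] >] [S [Q < [S [Q { [S [Q { }]] }]] >]]]

S
Q S
< S > S
< Q S > S
< < > S > S
< < > Q S > S
< < > ( ) S > S
< < > ( ) Q > S
< < > ( ) { } > S
< < > ( ) { } > Q
< < > ( ) { } > < S >
< < > ( ) { } > < Q >
< < > ( ) { } > < { S } >
< < > ( ) { } > < { Q } >
< < > ( ) { } > < { { } } >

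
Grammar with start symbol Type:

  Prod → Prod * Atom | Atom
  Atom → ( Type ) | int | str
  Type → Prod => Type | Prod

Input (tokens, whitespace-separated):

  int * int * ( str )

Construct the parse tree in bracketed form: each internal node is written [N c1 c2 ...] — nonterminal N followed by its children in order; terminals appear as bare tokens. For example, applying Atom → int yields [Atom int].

[Type [Prod [Prod [Prod [Atom int]] * [Atom int]] * [Atom ( [Type [Prod [Atom str]]] )]]]

Type
Prod
Prod * Atom
Prod * Atom * Atom
Atom * Atom * Atom
int * Atom * Atom
int * int * Atom
int * int * ( Type )
int * int * ( Prod )
int * int * ( Atom )
int * int * ( str )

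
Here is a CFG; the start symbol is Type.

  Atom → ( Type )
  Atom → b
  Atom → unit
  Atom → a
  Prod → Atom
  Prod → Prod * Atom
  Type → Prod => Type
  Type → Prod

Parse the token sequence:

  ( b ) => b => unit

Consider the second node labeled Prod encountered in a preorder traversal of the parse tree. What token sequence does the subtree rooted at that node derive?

[Type [Prod [Atom ( [Type [Prod [Atom b]]] )]] => [Type [Prod [Atom b]] => [Type [Prod [Atom unit]]]]]

b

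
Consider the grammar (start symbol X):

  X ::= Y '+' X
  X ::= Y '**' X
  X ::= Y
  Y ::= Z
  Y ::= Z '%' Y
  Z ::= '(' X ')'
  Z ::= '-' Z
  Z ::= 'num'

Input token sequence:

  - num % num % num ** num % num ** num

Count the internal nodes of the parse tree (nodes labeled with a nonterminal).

16

[X [Y [Z - [Z num]] % [Y [Z num] % [Y [Z num]]]] ** [X [Y [Z num] % [Y [Z num]]] ** [X [Y [Z num]]]]]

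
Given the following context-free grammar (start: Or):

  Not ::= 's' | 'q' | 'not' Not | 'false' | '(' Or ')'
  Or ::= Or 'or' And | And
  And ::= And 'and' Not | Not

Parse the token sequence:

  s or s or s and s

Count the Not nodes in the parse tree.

4

[Or [Or [Or [And [Not s]]] or [And [Not s]]] or [And [And [Not s]] and [Not s]]]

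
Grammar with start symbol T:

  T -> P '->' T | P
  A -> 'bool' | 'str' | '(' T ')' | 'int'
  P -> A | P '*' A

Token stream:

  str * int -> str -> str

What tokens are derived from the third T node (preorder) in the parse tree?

[T [P [P [A str]] * [A int]] -> [T [P [A str]] -> [T [P [A str]]]]]

str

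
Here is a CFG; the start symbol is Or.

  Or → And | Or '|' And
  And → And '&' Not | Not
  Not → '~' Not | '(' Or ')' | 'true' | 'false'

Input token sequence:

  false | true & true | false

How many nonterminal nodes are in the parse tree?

11

[Or [Or [Or [And [Not false]]] | [And [And [Not true]] & [Not true]]] | [And [Not false]]]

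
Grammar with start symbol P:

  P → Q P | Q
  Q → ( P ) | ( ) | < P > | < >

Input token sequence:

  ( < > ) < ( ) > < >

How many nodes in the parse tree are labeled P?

[P [Q ( [P [Q < >]] )] [P [Q < [P [Q ( )]] >] [P [Q < >]]]]

5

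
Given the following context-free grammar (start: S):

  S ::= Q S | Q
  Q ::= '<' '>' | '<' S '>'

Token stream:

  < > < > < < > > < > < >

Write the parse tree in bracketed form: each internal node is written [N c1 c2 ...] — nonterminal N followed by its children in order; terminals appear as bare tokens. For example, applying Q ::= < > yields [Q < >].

S
Q S
< > S
< > Q S
< > < > S
< > < > Q S
< > < > < S > S
< > < > < Q > S
< > < > < < > > S
< > < > < < > > Q S
< > < > < < > > < > S
< > < > < < > > < > Q
< > < > < < > > < > < >

[S [Q < >] [S [Q < >] [S [Q < [S [Q < >]] >] [S [Q < >] [S [Q < >]]]]]]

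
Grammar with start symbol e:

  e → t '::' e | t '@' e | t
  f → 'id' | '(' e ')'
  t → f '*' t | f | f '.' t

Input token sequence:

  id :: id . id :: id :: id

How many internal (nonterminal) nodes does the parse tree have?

14

[e [t [f id]] :: [e [t [f id] . [t [f id]]] :: [e [t [f id]] :: [e [t [f id]]]]]]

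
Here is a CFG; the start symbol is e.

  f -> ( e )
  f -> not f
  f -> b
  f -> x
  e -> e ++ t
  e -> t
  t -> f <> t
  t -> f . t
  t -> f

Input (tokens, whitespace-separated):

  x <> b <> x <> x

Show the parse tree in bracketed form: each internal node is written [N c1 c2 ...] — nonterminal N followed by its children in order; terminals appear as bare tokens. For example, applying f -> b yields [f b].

e
t
f <> t
x <> t
x <> f <> t
x <> b <> t
x <> b <> f <> t
x <> b <> x <> t
x <> b <> x <> f
x <> b <> x <> x

[e [t [f x] <> [t [f b] <> [t [f x] <> [t [f x]]]]]]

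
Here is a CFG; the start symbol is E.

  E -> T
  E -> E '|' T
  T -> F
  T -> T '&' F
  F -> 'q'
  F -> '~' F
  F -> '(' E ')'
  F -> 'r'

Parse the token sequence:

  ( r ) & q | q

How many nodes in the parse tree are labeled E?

[E [E [T [T [F ( [E [T [F r]]] )]] & [F q]]] | [T [F q]]]

3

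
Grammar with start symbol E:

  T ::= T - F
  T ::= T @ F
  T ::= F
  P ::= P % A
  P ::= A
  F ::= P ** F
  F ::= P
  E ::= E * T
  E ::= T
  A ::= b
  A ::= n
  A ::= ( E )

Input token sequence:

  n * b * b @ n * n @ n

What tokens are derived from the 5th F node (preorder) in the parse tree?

[E [E [E [E [T [F [P [A n]]]]] * [T [F [P [A b]]]]] * [T [T [F [P [A b]]]] @ [F [P [A n]]]]] * [T [T [F [P [A n]]]] @ [F [P [A n]]]]]

n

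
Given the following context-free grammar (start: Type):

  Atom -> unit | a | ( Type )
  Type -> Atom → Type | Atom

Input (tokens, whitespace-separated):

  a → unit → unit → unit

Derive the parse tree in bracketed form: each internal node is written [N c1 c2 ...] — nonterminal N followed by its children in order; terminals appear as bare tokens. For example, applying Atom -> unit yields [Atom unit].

Type
Atom → Type
a → Type
a → Atom → Type
a → unit → Type
a → unit → Atom → Type
a → unit → unit → Type
a → unit → unit → Atom
a → unit → unit → unit

[Type [Atom a] → [Type [Atom unit] → [Type [Atom unit] → [Type [Atom unit]]]]]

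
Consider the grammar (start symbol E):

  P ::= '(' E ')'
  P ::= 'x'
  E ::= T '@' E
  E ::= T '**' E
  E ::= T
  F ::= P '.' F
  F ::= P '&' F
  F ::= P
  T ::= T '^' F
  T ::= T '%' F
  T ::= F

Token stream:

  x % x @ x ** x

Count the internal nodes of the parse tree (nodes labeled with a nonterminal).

15

[E [T [T [F [P x]]] % [F [P x]]] @ [E [T [F [P x]]] ** [E [T [F [P x]]]]]]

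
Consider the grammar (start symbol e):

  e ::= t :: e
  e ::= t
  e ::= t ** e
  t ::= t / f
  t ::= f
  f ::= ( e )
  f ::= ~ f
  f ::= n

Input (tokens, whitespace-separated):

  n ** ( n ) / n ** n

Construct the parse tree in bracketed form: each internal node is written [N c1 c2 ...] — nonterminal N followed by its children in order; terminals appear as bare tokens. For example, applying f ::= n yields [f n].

[e [t [f n]] ** [e [t [t [f ( [e [t [f n]]] )]] / [f n]] ** [e [t [f n]]]]]

e
t ** e
f ** e
n ** e
n ** t ** e
n ** t / f ** e
n ** f / f ** e
n ** ( e ) / f ** e
n ** ( t ) / f ** e
n ** ( f ) / f ** e
n ** ( n ) / f ** e
n ** ( n ) / n ** e
n ** ( n ) / n ** t
n ** ( n ) / n ** f
n ** ( n ) / n ** n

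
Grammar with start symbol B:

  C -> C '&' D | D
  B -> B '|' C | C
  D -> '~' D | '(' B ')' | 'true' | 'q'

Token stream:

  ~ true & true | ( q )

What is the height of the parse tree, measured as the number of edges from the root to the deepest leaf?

[B [B [C [C [D ~ [D true]]] & [D true]]] | [C [D ( [B [C [D q]]] )]]]

6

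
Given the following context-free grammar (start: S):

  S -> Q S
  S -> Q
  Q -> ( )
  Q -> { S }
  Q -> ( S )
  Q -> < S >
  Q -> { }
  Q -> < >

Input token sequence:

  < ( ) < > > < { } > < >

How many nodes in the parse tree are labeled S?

[S [Q < [S [Q ( )] [S [Q < >]]] >] [S [Q < [S [Q { }]] >] [S [Q < >]]]]

6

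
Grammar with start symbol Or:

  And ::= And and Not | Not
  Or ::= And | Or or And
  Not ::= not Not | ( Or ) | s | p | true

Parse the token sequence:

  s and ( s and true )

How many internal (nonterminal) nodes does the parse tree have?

[Or [And [And [Not s]] and [Not ( [Or [And [And [Not s]] and [Not true]]] )]]]

10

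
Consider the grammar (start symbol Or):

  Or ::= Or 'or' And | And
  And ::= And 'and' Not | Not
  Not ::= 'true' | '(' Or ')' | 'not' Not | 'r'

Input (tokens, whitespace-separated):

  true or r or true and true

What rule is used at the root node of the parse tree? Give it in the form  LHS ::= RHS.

Or ::= Or 'or' And

[Or [Or [Or [And [Not true]]] or [And [Not r]]] or [And [And [Not true]] and [Not true]]]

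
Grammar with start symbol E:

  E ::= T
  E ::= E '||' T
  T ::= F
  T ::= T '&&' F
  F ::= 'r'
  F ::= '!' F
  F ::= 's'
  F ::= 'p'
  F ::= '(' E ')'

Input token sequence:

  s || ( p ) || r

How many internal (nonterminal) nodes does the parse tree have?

12

[E [E [E [T [F s]]] || [T [F ( [E [T [F p]]] )]]] || [T [F r]]]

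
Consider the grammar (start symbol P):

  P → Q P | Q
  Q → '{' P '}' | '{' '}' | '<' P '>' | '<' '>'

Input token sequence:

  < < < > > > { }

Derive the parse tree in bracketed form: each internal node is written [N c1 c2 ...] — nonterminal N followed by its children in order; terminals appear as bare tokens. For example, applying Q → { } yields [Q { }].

P
Q P
< P > P
< Q > P
< < P > > P
< < Q > > P
< < < > > > P
< < < > > > Q
< < < > > > { }

[P [Q < [P [Q < [P [Q < >]] >]] >] [P [Q { }]]]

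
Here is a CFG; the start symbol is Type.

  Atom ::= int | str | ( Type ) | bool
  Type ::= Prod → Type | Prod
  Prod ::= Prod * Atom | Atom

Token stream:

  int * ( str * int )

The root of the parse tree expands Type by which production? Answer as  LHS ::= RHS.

[Type [Prod [Prod [Atom int]] * [Atom ( [Type [Prod [Prod [Atom str]] * [Atom int]]] )]]]

Type ::= Prod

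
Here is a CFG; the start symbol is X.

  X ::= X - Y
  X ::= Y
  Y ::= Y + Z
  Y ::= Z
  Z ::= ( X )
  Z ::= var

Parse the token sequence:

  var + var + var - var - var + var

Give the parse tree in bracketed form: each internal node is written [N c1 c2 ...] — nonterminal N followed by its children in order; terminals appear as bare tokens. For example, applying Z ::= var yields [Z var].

X
X - Y
X - Y - Y
Y - Y - Y
Y + Z - Y - Y
Y + Z + Z - Y - Y
Z + Z + Z - Y - Y
var + Z + Z - Y - Y
var + var + Z - Y - Y
var + var + var - Y - Y
var + var + var - Z - Y
var + var + var - var - Y
var + var + var - var - Y + Z
var + var + var - var - Z + Z
var + var + var - var - var + Z
var + var + var - var - var + var

[X [X [X [Y [Y [Y [Z var]] + [Z var]] + [Z var]]] - [Y [Z var]]] - [Y [Y [Z var]] + [Z var]]]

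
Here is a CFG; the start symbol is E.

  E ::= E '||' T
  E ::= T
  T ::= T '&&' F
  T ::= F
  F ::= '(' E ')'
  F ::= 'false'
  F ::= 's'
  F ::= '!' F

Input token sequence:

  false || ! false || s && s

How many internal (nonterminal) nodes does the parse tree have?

[E [E [E [T [F false]]] || [T [F ! [F false]]]] || [T [T [F s]] && [F s]]]

12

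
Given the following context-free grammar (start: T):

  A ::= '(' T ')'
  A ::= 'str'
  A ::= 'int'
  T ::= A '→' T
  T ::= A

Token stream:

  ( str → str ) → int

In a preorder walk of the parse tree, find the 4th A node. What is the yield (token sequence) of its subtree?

int

[T [A ( [T [A str] → [T [A str]]] )] → [T [A int]]]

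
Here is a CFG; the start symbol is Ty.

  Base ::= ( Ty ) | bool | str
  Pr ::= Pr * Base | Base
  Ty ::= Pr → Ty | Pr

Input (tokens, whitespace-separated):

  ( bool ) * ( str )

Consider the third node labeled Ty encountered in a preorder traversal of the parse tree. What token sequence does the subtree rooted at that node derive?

[Ty [Pr [Pr [Base ( [Ty [Pr [Base bool]]] )]] * [Base ( [Ty [Pr [Base str]]] )]]]

str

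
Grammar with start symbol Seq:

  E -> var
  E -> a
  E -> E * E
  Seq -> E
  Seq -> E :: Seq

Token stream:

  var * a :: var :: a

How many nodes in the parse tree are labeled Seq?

3

[Seq [E [E var] * [E a]] :: [Seq [E var] :: [Seq [E a]]]]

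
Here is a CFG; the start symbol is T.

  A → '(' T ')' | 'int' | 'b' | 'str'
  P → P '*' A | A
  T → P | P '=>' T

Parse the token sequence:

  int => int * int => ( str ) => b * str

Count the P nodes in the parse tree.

[T [P [A int]] => [T [P [P [A int]] * [A int]] => [T [P [A ( [T [P [A str]]] )]] => [T [P [P [A b]] * [A str]]]]]]

7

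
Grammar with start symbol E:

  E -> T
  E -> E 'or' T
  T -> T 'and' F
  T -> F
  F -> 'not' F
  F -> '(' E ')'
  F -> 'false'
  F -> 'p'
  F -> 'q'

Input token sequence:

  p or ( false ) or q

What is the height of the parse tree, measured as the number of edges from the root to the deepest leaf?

[E [E [E [T [F p]]] or [T [F ( [E [T [F false]]] )]]] or [T [F q]]]

7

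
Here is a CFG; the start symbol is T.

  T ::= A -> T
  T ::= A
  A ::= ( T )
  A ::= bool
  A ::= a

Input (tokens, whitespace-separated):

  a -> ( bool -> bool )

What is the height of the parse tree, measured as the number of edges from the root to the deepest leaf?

[T [A a] -> [T [A ( [T [A bool] -> [T [A bool]]] )]]]

6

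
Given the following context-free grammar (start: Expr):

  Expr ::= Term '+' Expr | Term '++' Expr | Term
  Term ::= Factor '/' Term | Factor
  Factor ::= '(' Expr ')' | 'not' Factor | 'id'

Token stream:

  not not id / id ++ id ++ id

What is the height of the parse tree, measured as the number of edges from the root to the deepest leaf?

5

[Expr [Term [Factor not [Factor not [Factor id]]] / [Term [Factor id]]] ++ [Expr [Term [Factor id]] ++ [Expr [Term [Factor id]]]]]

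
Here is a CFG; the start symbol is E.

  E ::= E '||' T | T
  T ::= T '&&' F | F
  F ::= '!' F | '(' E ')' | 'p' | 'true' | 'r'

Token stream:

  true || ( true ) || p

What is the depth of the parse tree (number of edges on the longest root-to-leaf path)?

[E [E [E [T [F true]]] || [T [F ( [E [T [F true]]] )]]] || [T [F p]]]

7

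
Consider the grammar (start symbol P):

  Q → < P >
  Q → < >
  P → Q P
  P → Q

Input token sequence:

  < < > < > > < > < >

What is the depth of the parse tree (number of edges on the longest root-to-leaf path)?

[P [Q < [P [Q < >] [P [Q < >]]] >] [P [Q < >] [P [Q < >]]]]

5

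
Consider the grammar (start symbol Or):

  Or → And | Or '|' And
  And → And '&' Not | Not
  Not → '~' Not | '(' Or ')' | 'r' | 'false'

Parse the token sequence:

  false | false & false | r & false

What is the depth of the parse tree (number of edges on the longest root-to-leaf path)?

[Or [Or [Or [And [Not false]]] | [And [And [Not false]] & [Not false]]] | [And [And [Not r]] & [Not false]]]

5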